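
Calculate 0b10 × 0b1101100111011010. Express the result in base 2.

0b11011001110110100

Multiply each base-2 digit by 2, carrying:
  0×2 = 0 → write 0
  1×2 = 2 → write 0 carry 1
  0×2+1 = 1 → write 1
  1×2 = 2 → write 0 carry 1
  1×2+1 = 3 → write 1 carry 1
  0×2+1 = 1 → write 1
  1×2 = 2 → write 0 carry 1
  1×2+1 = 3 → write 1 carry 1
  1×2+1 = 3 → write 1 carry 1
  0×2+1 = 1 → write 1
  0×2 = 0 → write 0
  1×2 = 2 → write 0 carry 1
  1×2+1 = 3 → write 1 carry 1
  0×2+1 = 1 → write 1
  1×2 = 2 → write 0 carry 1
  1×2+1 = 3 → write 1 carry 1
  remaining carry: 1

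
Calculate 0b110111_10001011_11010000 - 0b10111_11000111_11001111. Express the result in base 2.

0b111111100010000000001

Subtract column by column in base 2:
  0-1 → 1 (borrow)
  0-1-1 → 0 (borrow)
  0-1-1 → 0 (borrow)
  0-1-1 → 0 (borrow)
  1-0-1 → 0
  0-0 → 0
  1-1 → 0
  1-1 → 0
  1-1 → 0
  1-1 → 0
  0-1 → 1 (borrow)
  1-0-1 → 0
  0-0 → 0
  0-0 → 0
  0-1 → 1 (borrow)
  1-1-1 → 1 (borrow)
  1-1-1 → 1 (borrow)
  1-1-1 → 1 (borrow)
  1-1-1 → 1 (borrow)
  0-0-1 → 1 (borrow)
  1-1-1 → 1 (borrow)
  1-0-1 → 0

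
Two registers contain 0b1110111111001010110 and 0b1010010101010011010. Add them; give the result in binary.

0b11001010100011110000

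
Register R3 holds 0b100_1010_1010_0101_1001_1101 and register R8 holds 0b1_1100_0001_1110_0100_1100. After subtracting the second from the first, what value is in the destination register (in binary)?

Subtract column by column in base 2:
  1-0 → 1
  0-0 → 0
  1-1 → 0
  1-1 → 0
  1-0 → 1
  0-0 → 0
  0-1 → 1 (borrow)
  1-0-1 → 0
  1-0 → 1
  0-1 → 1 (borrow)
  1-1-1 → 1 (borrow)
  0-1-1 → 0 (borrow)
  0-1-1 → 0 (borrow)
  1-0-1 → 0
  0-0 → 0
  1-0 → 1
  0-0 → 0
  1-0 → 1
  0-1 → 1 (borrow)
  1-1-1 → 1 (borrow)
  0-1-1 → 0 (borrow)
  0-0-1 → 1 (borrow)
  1-0-1 → 0

0b1011101000011101010001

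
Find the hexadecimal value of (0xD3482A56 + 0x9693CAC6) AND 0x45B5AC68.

Add column by column in base 16, right to left:
  6+6 = C
  5+C = 1 carry 1
  A+A+1 = 5 carry 1
  2+C+1 = F
  8+3 = B
  4+9 = D
  3+6 = 9
  D+9 = 6 carry 1
  final carry 1
Sum = 0x169DBF51C; now AND with 0x45B5AC68:
  1&0=0, 6&4=4, 9&5=1, D&B=9, B&5=1, F&A=A, 5&C=4, 1&6=0, C&8=8

0x4191A408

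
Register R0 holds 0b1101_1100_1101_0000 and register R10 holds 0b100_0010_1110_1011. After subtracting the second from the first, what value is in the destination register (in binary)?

0b1001100111100101

Subtract column by column in base 2:
  0-1 → 1 (borrow)
  0-1-1 → 0 (borrow)
  0-0-1 → 1 (borrow)
  0-1-1 → 0 (borrow)
  1-0-1 → 0
  0-1 → 1 (borrow)
  1-1-1 → 1 (borrow)
  1-1-1 → 1 (borrow)
  0-0-1 → 1 (borrow)
  0-1-1 → 0 (borrow)
  1-0-1 → 0
  1-0 → 1
  1-0 → 1
  0-0 → 0
  1-1 → 0
  1-0 → 1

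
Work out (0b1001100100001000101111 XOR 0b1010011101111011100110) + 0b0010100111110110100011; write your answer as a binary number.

0b110100001101001101100

First 0b1001100100001000101111 XOR 0b1010011101111011100110 = 0b0011111001110011001001.
Add column by column in base 2, right to left:
  1+1 = 0 carry 1
  0+1+1 = 0 carry 1
  0+0+1 = 1
  1+0 = 1
  0+0 = 0
  0+1 = 1
  1+0 = 1
  1+1 = 0 carry 1
  0+1+1 = 0 carry 1
  0+0+1 = 1
  1+1 = 0 carry 1
  1+1+1 = 1 carry 1
  1+1+1 = 1 carry 1
  0+1+1 = 0 carry 1
  0+1+1 = 0 carry 1
  1+0+1 = 0 carry 1
  1+0+1 = 0 carry 1
  1+1+1 = 1 carry 1
  1+0+1 = 0 carry 1
  1+1+1 = 1 carry 1
  final carry 1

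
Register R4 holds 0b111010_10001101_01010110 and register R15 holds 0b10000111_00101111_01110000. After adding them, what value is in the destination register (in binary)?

Add column by column in base 2, right to left:
  0+0 = 0
  1+0 = 1
  1+0 = 1
  0+0 = 0
  1+1 = 0 carry 1
  0+1+1 = 0 carry 1
  1+1+1 = 1 carry 1
  0+0+1 = 1
  1+1 = 0 carry 1
  0+1+1 = 0 carry 1
  1+1+1 = 1 carry 1
  1+1+1 = 1 carry 1
  0+0+1 = 1
  0+1 = 1
  0+0 = 0
  1+0 = 1
  0+1 = 1
  1+1 = 0 carry 1
  0+1+1 = 0 carry 1
  1+0+1 = 0 carry 1
  1+0+1 = 0 carry 1
  1+0+1 = 0 carry 1
  0+0+1 = 1
  0+1 = 1

0b110000011011110011000110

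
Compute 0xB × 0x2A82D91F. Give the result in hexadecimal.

Multiply each base-16 digit by 11, carrying:
  F×11 = 165 → write 5 carry 10
  1×11+10 = 21 → write 5 carry 1
  9×11+1 = 100 → write 4 carry 6
  D×11+6 = 149 → write 5 carry 9
  2×11+9 = 31 → write F carry 1
  8×11+1 = 89 → write 9 carry 5
  A×11+5 = 115 → write 3 carry 7
  2×11+7 = 29 → write D carry 1
  remaining carry: 1

0x1D39F5455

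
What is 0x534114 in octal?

0o24640424

Expand each hex digit to 4 bits: 5=0101 3=0011 4=0100 1=0001 1=0001 4=0100.
Group the bits in threes: 010 100 110 100 000 100 010 100 → 24640424.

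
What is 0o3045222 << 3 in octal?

Shifting left by 3 bits = 1 oct digit: append 1 zero.

0o30452220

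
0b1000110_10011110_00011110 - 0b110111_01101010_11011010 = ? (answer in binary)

0b11110011001101000100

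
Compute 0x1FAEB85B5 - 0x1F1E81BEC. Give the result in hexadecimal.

0x90369C9

Subtract column by column in base 16:
  5-C → 9 (borrow)
  B-E-1 → C (borrow)
  5-B-1 → 9 (borrow)
  8-1-1 → 6
  B-8 → 3
  E-E → 0
  A-1 → 9
  F-F → 0
  1-1 → 0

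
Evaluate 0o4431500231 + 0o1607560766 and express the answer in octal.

0o6241261217

Add column by column in base 8, right to left:
  1+6 = 7
  3+6 = 1 carry 1
  2+7+1 = 2 carry 1
  0+0+1 = 1
  0+6 = 6
  5+5 = 2 carry 1
  1+7+1 = 1 carry 1
  3+0+1 = 4
  4+6 = 2 carry 1
  4+1+1 = 6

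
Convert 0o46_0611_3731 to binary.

Each octal digit is 3 bits: 4=100 6=110 0=000 6=110 1=001 1=001 3=011 7=111 3=011 1=001.

0b100110000110001001011111011001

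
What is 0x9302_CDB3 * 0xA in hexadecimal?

Multiply each base-16 digit by 10, carrying:
  3×10 = 30 → write E carry 1
  B×10+1 = 111 → write F carry 6
  D×10+6 = 136 → write 8 carry 8
  C×10+8 = 128 → write 0 carry 8
  2×10+8 = 28 → write C carry 1
  0×10+1 = 1 → write 1
  3×10 = 30 → write E carry 1
  9×10+1 = 91 → write B carry 5
  remaining carry: 5

0x5BE1C08FE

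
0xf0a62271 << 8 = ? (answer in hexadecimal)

0xf0a6227100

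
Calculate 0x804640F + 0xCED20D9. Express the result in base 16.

Add column by column in base 16, right to left:
  F+9 = 8 carry 1
  0+D+1 = E
  4+0 = 4
  6+2 = 8
  4+D = 1 carry 1
  0+E+1 = F
  8+C = 4 carry 1
  final carry 1

0x14F184E8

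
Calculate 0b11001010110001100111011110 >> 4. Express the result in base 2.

0b1100101011000110011101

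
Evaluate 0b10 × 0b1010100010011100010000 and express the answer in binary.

Multiply each base-2 digit by 2, carrying:
  0×2 = 0 → write 0
  0×2 = 0 → write 0
  0×2 = 0 → write 0
  0×2 = 0 → write 0
  1×2 = 2 → write 0 carry 1
  0×2+1 = 1 → write 1
  0×2 = 0 → write 0
  0×2 = 0 → write 0
  1×2 = 2 → write 0 carry 1
  1×2+1 = 3 → write 1 carry 1
  1×2+1 = 3 → write 1 carry 1
  0×2+1 = 1 → write 1
  0×2 = 0 → write 0
  1×2 = 2 → write 0 carry 1
  0×2+1 = 1 → write 1
  0×2 = 0 → write 0
  0×2 = 0 → write 0
  1×2 = 2 → write 0 carry 1
  0×2+1 = 1 → write 1
  1×2 = 2 → write 0 carry 1
  0×2+1 = 1 → write 1
  1×2 = 2 → write 0 carry 1
  remaining carry: 1

0b10101000100111000100000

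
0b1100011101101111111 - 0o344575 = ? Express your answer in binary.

0o344575 = 0b11100100101111101 in binary.
Subtract column by column in base 2:
  1-1 → 0
  1-0 → 1
  1-1 → 0
  1-1 → 0
  1-1 → 0
  1-1 → 0
  1-1 → 0
  0-0 → 0
  1-1 → 0
  1-0 → 1
  0-0 → 0
  1-1 → 0
  1-0 → 1
  1-0 → 1
  0-1 → 1 (borrow)
  0-1-1 → 0 (borrow)
  0-1-1 → 0 (borrow)
  1-0-1 → 0
  1-0 → 1

0b1000111001000000010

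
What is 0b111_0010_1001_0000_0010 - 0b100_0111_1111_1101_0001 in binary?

0b101010100100110001

Subtract column by column in base 2:
  0-1 → 1 (borrow)
  1-0-1 → 0
  0-0 → 0
  0-0 → 0
  0-1 → 1 (borrow)
  0-0-1 → 1 (borrow)
  0-1-1 → 0 (borrow)
  0-1-1 → 0 (borrow)
  1-1-1 → 1 (borrow)
  0-1-1 → 0 (borrow)
  0-1-1 → 0 (borrow)
  1-1-1 → 1 (borrow)
  0-1-1 → 0 (borrow)
  1-1-1 → 1 (borrow)
  0-1-1 → 0 (borrow)
  0-0-1 → 1 (borrow)
  1-0-1 → 0
  1-0 → 1
  1-1 → 0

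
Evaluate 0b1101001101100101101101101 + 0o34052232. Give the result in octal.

0b1101001101100101101101101 = 0o151545555 in octal.
Add column by column in base 8, right to left:
  5+2 = 7
  5+3 = 0 carry 1
  5+2+1 = 0 carry 1
  5+2+1 = 0 carry 1
  4+5+1 = 2 carry 1
  5+0+1 = 6
  1+4 = 5
  5+3 = 0 carry 1
  1+0+1 = 2

0o205620007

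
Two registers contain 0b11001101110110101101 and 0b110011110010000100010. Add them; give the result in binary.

Add column by column in base 2, right to left:
  1+0 = 1
  0+1 = 1
  1+0 = 1
  1+0 = 1
  0+0 = 0
  1+1 = 0 carry 1
  0+0+1 = 1
  1+0 = 1
  1+0 = 1
  0+0 = 0
  1+1 = 0 carry 1
  1+0+1 = 0 carry 1
  1+0+1 = 0 carry 1
  0+1+1 = 0 carry 1
  1+1+1 = 1 carry 1
  1+1+1 = 1 carry 1
  0+1+1 = 0 carry 1
  0+0+1 = 1
  1+0 = 1
  1+1 = 0 carry 1
  0+1+1 = 0 carry 1
  final carry 1

0b1001101100000111001111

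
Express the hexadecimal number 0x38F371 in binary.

Expand each hex digit to 4 bits: 3=0011 8=1000 F=1111 3=0011 7=0111 1=0001.

0b1110001111001101110001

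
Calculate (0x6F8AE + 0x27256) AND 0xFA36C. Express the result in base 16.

0x92304

Add column by column in base 16, right to left:
  E+6 = 4 carry 1
  A+5+1 = 0 carry 1
  8+2+1 = B
  F+7 = 6 carry 1
  6+2+1 = 9
Sum = 0x96B04; now AND with 0xFA36C:
  9&F=9, 6&A=2, B&3=3, 0&6=0, 4&C=4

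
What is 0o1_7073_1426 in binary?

Each octal digit is 3 bits: 1=001 7=111 0=000 7=111 3=011 1=001 4=100 2=010 6=110.

0b1111000111011001100010110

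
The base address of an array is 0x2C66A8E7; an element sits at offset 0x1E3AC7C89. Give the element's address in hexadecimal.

Add column by column in base 16, right to left:
  7+9 = 0 carry 1
  E+8+1 = 7 carry 1
  8+C+1 = 5 carry 1
  A+7+1 = 2 carry 1
  6+C+1 = 3 carry 1
  6+A+1 = 1 carry 1
  C+3+1 = 0 carry 1
  2+E+1 = 1 carry 1
  0+1+1 = 2

0x210132570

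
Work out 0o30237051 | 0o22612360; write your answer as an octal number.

0o32637371

OR each oct digit independently (no carries):
  3|2=3, 0|2=2, 2|6=6, 3|1=3, 7|2=7, 0|3=3, 5|6=7, 1|0=1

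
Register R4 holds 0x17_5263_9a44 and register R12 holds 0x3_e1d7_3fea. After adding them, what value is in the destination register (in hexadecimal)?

Add column by column in base 16, right to left:
  4+a = e
  4+e = 2 carry 1
  a+f+1 = a carry 1
  9+3+1 = d
  3+7 = a
  6+d = 3 carry 1
  2+1+1 = 4
  5+e = 3 carry 1
  7+3+1 = b
  1+0 = 1

0x1b343ada2e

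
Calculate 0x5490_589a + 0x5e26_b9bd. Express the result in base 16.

Add column by column in base 16, right to left:
  a+d = 7 carry 1
  9+b+1 = 5 carry 1
  8+9+1 = 2 carry 1
  5+b+1 = 1 carry 1
  0+6+1 = 7
  9+2 = b
  4+e = 2 carry 1
  5+5+1 = b

0xb2b71257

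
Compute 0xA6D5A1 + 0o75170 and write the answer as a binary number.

0xA6D5A1 = 0b101001101101010110100001 in binary.
0o75170 = 0b111101001111000 in binary.
Add column by column in base 2, right to left:
  1+0 = 1
  0+0 = 0
  0+0 = 0
  0+1 = 1
  0+1 = 1
  1+1 = 0 carry 1
  0+1+1 = 0 carry 1
  1+0+1 = 0 carry 1
  1+0+1 = 0 carry 1
  0+1+1 = 0 carry 1
  1+0+1 = 0 carry 1
  0+1+1 = 0 carry 1
  1+1+1 = 1 carry 1
  0+1+1 = 0 carry 1
  1+1+1 = 1 carry 1
  1+0+1 = 0 carry 1
  0+0+1 = 1
  1+0 = 1
  1+0 = 1
  0+0 = 0
  0+0 = 0
  1+0 = 1
  0+0 = 0
  1+0 = 1

0b101001110101000000011001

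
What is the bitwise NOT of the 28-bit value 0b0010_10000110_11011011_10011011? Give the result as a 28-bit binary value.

0b1101011110010010010001100100

Invert each bit: 0010100001101101101110011011 → 1101011110010010010001100100.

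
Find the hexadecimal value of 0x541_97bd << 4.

Shifting left by 4 bits = 1 hex digit: append 1 zero.

0x54197bd0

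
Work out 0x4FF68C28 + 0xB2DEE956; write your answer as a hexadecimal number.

0x102D5757E

Add column by column in base 16, right to left:
  8+6 = E
  2+5 = 7
  C+9 = 5 carry 1
  8+E+1 = 7 carry 1
  6+E+1 = 5 carry 1
  F+D+1 = D carry 1
  F+2+1 = 2 carry 1
  4+B+1 = 0 carry 1
  final carry 1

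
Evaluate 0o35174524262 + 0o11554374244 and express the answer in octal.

0o46751120526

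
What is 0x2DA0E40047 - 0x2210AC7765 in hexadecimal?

Subtract column by column in base 16:
  7-5 → 2
  4-6 → E (borrow)
  0-7-1 → 8 (borrow)
  0-7-1 → 8 (borrow)
  4-C-1 → 7 (borrow)
  E-A-1 → 3
  0-0 → 0
  A-1 → 9
  D-2 → B
  2-2 → 0

0xB903788E2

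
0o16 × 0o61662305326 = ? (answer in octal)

0o1271701313664

Multiply each base-8 digit by 14, carrying:
  6×14 = 84 → write 4 carry 10
  2×14+10 = 38 → write 6 carry 4
  3×14+4 = 46 → write 6 carry 5
  5×14+5 = 75 → write 3 carry 9
  0×14+9 = 9 → write 1 carry 1
  3×14+1 = 43 → write 3 carry 5
  2×14+5 = 33 → write 1 carry 4
  6×14+4 = 88 → write 0 carry 11
  6×14+11 = 95 → write 7 carry 11
  1×14+11 = 25 → write 1 carry 3
  6×14+3 = 87 → write 7 carry 10
  remaining carry: 12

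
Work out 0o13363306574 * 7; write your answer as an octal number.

0o120247557144

Multiply each base-8 digit by 7, carrying:
  4×7 = 28 → write 4 carry 3
  7×7+3 = 52 → write 4 carry 6
  5×7+6 = 41 → write 1 carry 5
  6×7+5 = 47 → write 7 carry 5
  0×7+5 = 5 → write 5
  3×7 = 21 → write 5 carry 2
  3×7+2 = 23 → write 7 carry 2
  6×7+2 = 44 → write 4 carry 5
  3×7+5 = 26 → write 2 carry 3
  3×7+3 = 24 → write 0 carry 3
  1×7+3 = 10 → write 2 carry 1
  remaining carry: 1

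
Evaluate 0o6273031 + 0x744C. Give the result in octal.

0o6365145

0x744C = 0o72114 in octal.
Add column by column in base 8, right to left:
  1+4 = 5
  3+1 = 4
  0+1 = 1
  3+2 = 5
  7+7 = 6 carry 1
  2+0+1 = 3
  6+0 = 6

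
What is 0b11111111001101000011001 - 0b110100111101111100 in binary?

Subtract column by column in base 2:
  1-0 → 1
  0-0 → 0
  0-1 → 1 (borrow)
  1-1-1 → 1 (borrow)
  1-1-1 → 1 (borrow)
  0-1-1 → 0 (borrow)
  0-1-1 → 0 (borrow)
  0-0-1 → 1 (borrow)
  0-1-1 → 0 (borrow)
  1-1-1 → 1 (borrow)
  0-1-1 → 0 (borrow)
  1-1-1 → 1 (borrow)
  1-0-1 → 0
  0-0 → 0
  0-1 → 1 (borrow)
  1-0-1 → 0
  1-1 → 0
  1-1 → 0
  1-0 → 1
  1-0 → 1
  1-0 → 1
  1-0 → 1
  1-0 → 1

0b11111000100101010011101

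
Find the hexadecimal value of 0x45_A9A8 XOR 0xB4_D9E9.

0xF17041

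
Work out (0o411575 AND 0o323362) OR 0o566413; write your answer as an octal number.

0o411575 AND 0o323362 = 0o001160.
Then OR with 0o566413.

0o567573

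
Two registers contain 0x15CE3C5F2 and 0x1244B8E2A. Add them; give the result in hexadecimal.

0x2812F541C

Add column by column in base 16, right to left:
  2+A = C
  F+2 = 1 carry 1
  5+E+1 = 4 carry 1
  C+8+1 = 5 carry 1
  3+B+1 = F
  E+4 = 2 carry 1
  C+4+1 = 1 carry 1
  5+2+1 = 8
  1+1 = 2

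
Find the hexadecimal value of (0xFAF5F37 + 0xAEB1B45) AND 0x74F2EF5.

Add column by column in base 16, right to left:
  7+5 = C
  3+4 = 7
  F+B = A carry 1
  5+1+1 = 7
  F+B = A carry 1
  A+E+1 = 9 carry 1
  F+A+1 = A carry 1
  final carry 1
Sum = 0x1A9A7A7C; now AND with 0x74F2EF5:
  1&0=0, A&7=2, 9&4=0, A&F=A, 7&2=2, A&E=A, 7&F=7, C&5=4

0x20A2A74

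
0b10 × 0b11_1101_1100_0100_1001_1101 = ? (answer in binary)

0b11110111000100100111010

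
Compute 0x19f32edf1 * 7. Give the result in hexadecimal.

0xb5a648197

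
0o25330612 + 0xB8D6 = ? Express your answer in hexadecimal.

0x566A60

0o25330612 = 0x55B18A in hexadecimal.
Add column by column in base 16, right to left:
  A+6 = 0 carry 1
  8+D+1 = 6 carry 1
  1+8+1 = A
  B+B = 6 carry 1
  5+0+1 = 6
  5+0 = 5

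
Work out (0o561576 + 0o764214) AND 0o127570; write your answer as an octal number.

0o106010

Add column by column in base 8, right to left:
  6+4 = 2 carry 1
  7+1+1 = 1 carry 1
  5+2+1 = 0 carry 1
  1+4+1 = 6
  6+6 = 4 carry 1
  5+7+1 = 5 carry 1
  final carry 1
Sum = 0o1546012; now AND with 0o127570:
  1&0=0, 5&1=1, 4&2=0, 6&7=6, 0&5=0, 1&7=1, 2&0=0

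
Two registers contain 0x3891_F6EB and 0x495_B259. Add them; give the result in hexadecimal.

Add column by column in base 16, right to left:
  B+9 = 4 carry 1
  E+5+1 = 4 carry 1
  6+2+1 = 9
  F+B = A carry 1
  1+5+1 = 7
  9+9 = 2 carry 1
  8+4+1 = D
  3+0 = 3

0x3D27A944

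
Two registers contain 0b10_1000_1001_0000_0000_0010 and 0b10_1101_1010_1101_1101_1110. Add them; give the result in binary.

0b10101100011110111100000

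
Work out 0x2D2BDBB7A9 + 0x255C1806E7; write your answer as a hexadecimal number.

0x5287F3BE90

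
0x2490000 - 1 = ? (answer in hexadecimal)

0x248FFFF

The trailing 4 digits are 0, so subtracting 1 borrows through: they become F and the next digit up decrements.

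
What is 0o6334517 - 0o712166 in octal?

Subtract column by column in base 8:
  7-6 → 1
  1-6 → 3 (borrow)
  5-1-1 → 3
  4-2 → 2
  3-1 → 2
  3-7 → 4 (borrow)
  6-0-1 → 5

0o5422331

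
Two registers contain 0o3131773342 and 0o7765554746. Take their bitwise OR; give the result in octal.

OR each oct digit independently (no carries):
  3|7=7, 1|7=7, 3|6=7, 1|5=5, 7|5=7, 7|5=7, 3|4=7, 3|7=7, 4|4=4, 2|6=6

0o7775777746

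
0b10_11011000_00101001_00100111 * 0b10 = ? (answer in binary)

Multiply each base-2 digit by 2, carrying:
  1×2 = 2 → write 0 carry 1
  1×2+1 = 3 → write 1 carry 1
  1×2+1 = 3 → write 1 carry 1
  0×2+1 = 1 → write 1
  0×2 = 0 → write 0
  1×2 = 2 → write 0 carry 1
  0×2+1 = 1 → write 1
  0×2 = 0 → write 0
  1×2 = 2 → write 0 carry 1
  0×2+1 = 1 → write 1
  0×2 = 0 → write 0
  1×2 = 2 → write 0 carry 1
  0×2+1 = 1 → write 1
  1×2 = 2 → write 0 carry 1
  0×2+1 = 1 → write 1
  0×2 = 0 → write 0
  0×2 = 0 → write 0
  0×2 = 0 → write 0
  0×2 = 0 → write 0
  1×2 = 2 → write 0 carry 1
  1×2+1 = 3 → write 1 carry 1
  0×2+1 = 1 → write 1
  1×2 = 2 → write 0 carry 1
  1×2+1 = 3 → write 1 carry 1
  0×2+1 = 1 → write 1
  1×2 = 2 → write 0 carry 1
  remaining carry: 1

0b101101100000101001001001110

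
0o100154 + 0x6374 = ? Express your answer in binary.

0b1110001111100000

0o100154 = 0b1000000001101100 in binary.
0x6374 = 0b110001101110100 in binary.
Add column by column in base 2, right to left:
  0+0 = 0
  0+0 = 0
  1+1 = 0 carry 1
  1+0+1 = 0 carry 1
  0+1+1 = 0 carry 1
  1+1+1 = 1 carry 1
  1+1+1 = 1 carry 1
  0+0+1 = 1
  0+1 = 1
  0+1 = 1
  0+0 = 0
  0+0 = 0
  0+0 = 0
  0+1 = 1
  0+1 = 1
  1+0 = 1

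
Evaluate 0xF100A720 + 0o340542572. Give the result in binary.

0b11110100100000110110110010011010

0xF100A720 = 0b11110001000000001010011100100000 in binary.
0o340542572 = 0b11100000101100010101111010 in binary.
Add column by column in base 2, right to left:
  0+0 = 0
  0+1 = 1
  0+0 = 0
  0+1 = 1
  0+1 = 1
  1+1 = 0 carry 1
  0+1+1 = 0 carry 1
  0+0+1 = 1
  1+1 = 0 carry 1
  1+0+1 = 0 carry 1
  1+1+1 = 1 carry 1
  0+0+1 = 1
  0+0 = 0
  1+0 = 1
  0+1 = 1
  1+1 = 0 carry 1
  0+0+1 = 1
  0+1 = 1
  0+0 = 0
  0+0 = 0
  0+0 = 0
  0+0 = 0
  0+0 = 0
  0+1 = 1
  1+1 = 0 carry 1
  0+1+1 = 0 carry 1
  0+0+1 = 1
  0+0 = 0
  1+0 = 1
  1+0 = 1
  1+0 = 1
  1+0 = 1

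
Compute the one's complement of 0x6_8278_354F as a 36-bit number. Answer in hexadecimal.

0x97D87CAB0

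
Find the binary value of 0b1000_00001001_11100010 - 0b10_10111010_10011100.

Subtract column by column in base 2:
  0-0 → 0
  1-0 → 1
  0-1 → 1 (borrow)
  0-1-1 → 0 (borrow)
  0-1-1 → 0 (borrow)
  1-0-1 → 0
  1-0 → 1
  1-1 → 0
  1-0 → 1
  0-1 → 1 (borrow)
  0-0-1 → 1 (borrow)
  1-1-1 → 1 (borrow)
  0-1-1 → 0 (borrow)
  0-1-1 → 0 (borrow)
  0-0-1 → 1 (borrow)
  0-1-1 → 0 (borrow)
  0-0-1 → 1 (borrow)
  0-1-1 → 0 (borrow)
  0-0-1 → 1 (borrow)
  1-0-1 → 0

0b1010100111101000110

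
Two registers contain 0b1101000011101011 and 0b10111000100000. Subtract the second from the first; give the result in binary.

Subtract column by column in base 2:
  1-0 → 1
  1-0 → 1
  0-0 → 0
  1-0 → 1
  0-0 → 0
  1-1 → 0
  1-0 → 1
  1-0 → 1
  0-0 → 0
  0-1 → 1 (borrow)
  0-1-1 → 0 (borrow)
  0-1-1 → 0 (borrow)
  1-0-1 → 0
  0-1 → 1 (borrow)
  1-0-1 → 0
  1-0 → 1

0b1010001011001011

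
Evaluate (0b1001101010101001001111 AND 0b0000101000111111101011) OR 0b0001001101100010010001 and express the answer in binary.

0b1001101010101001001111 AND 0b0000101000111111101011 = 0b0000101000101001001011.
Then OR with 0b0001001101100010010001.

0b1101101101011011011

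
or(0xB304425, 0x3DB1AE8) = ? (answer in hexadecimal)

OR each hex digit independently (no carries):
  B|3=B, 3|D=F, 0|B=B, 4|1=5, 4|A=E, 2|E=E, 5|8=D

0xBFB5EED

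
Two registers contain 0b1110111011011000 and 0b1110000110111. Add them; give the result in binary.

0b10000101100001111

Add column by column in base 2, right to left:
  0+1 = 1
  0+1 = 1
  0+1 = 1
  1+0 = 1
  1+1 = 0 carry 1
  0+1+1 = 0 carry 1
  1+0+1 = 0 carry 1
  1+0+1 = 0 carry 1
  0+0+1 = 1
  1+0 = 1
  1+1 = 0 carry 1
  1+1+1 = 1 carry 1
  0+1+1 = 0 carry 1
  1+0+1 = 0 carry 1
  1+0+1 = 0 carry 1
  1+0+1 = 0 carry 1
  final carry 1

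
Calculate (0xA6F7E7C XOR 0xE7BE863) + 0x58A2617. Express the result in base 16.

First 0xA6F7E7C XOR 0xE7BE863 = 0x414961F.
Add column by column in base 16, right to left:
  F+7 = 6 carry 1
  1+1+1 = 3
  6+6 = C
  9+2 = B
  4+A = E
  1+8 = 9
  4+5 = 9

0x99EBC36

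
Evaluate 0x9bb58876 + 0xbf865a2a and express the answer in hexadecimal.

0x15b3be2a0

Add column by column in base 16, right to left:
  6+a = 0 carry 1
  7+2+1 = a
  8+a = 2 carry 1
  8+5+1 = e
  5+6 = b
  b+8 = 3 carry 1
  b+f+1 = b carry 1
  9+b+1 = 5 carry 1
  final carry 1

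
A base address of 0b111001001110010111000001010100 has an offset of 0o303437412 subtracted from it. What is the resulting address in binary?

0b110110001010110011000101001010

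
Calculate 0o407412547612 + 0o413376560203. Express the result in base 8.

Add column by column in base 8, right to left:
  2+3 = 5
  1+0 = 1
  6+2 = 0 carry 1
  7+0+1 = 0 carry 1
  4+6+1 = 3 carry 1
  5+5+1 = 3 carry 1
  2+6+1 = 1 carry 1
  1+7+1 = 1 carry 1
  4+3+1 = 0 carry 1
  7+3+1 = 3 carry 1
  0+1+1 = 2
  4+4 = 0 carry 1
  final carry 1

0o1023011330015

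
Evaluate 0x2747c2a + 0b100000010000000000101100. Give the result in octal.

0o275276126

0x2747c2a = 0o235076052 in octal.
0b100000010000000000101100 = 0o40200054 in octal.
Add column by column in base 8, right to left:
  2+4 = 6
  5+5 = 2 carry 1
  0+0+1 = 1
  6+0 = 6
  7+0 = 7
  0+2 = 2
  5+0 = 5
  3+4 = 7
  2+0 = 2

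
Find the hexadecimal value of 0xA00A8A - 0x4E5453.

Subtract column by column in base 16:
  A-3 → 7
  8-5 → 3
  A-4 → 6
  0-5 → B (borrow)
  0-E-1 → 1 (borrow)
  A-4-1 → 5

0x51B637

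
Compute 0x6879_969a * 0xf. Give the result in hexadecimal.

Multiply each base-16 digit by 15, carrying:
  a×15 = 150 → write 6 carry 9
  9×15+9 = 144 → write 0 carry 9
  6×15+9 = 99 → write 3 carry 6
  9×15+6 = 141 → write d carry 8
  9×15+8 = 143 → write f carry 8
  7×15+8 = 113 → write 1 carry 7
  8×15+7 = 127 → write f carry 7
  6×15+7 = 97 → write 1 carry 6
  remaining carry: 6

0x61f1fd306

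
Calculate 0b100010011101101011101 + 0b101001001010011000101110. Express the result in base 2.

0b101101011110000110001011

Add column by column in base 2, right to left:
  1+0 = 1
  0+1 = 1
  1+1 = 0 carry 1
  1+1+1 = 1 carry 1
  1+0+1 = 0 carry 1
  0+1+1 = 0 carry 1
  1+0+1 = 0 carry 1
  0+0+1 = 1
  1+0 = 1
  1+1 = 0 carry 1
  0+1+1 = 0 carry 1
  1+0+1 = 0 carry 1
  1+0+1 = 0 carry 1
  1+1+1 = 1 carry 1
  0+0+1 = 1
  0+1 = 1
  1+0 = 1
  0+0 = 0
  0+1 = 1
  0+0 = 0
  1+0 = 1
  0+1 = 1
  0+0 = 0
  0+1 = 1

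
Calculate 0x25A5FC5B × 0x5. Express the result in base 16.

0xBC3DEDC7

Multiply each base-16 digit by 5, carrying:
  B×5 = 55 → write 7 carry 3
  5×5+3 = 28 → write C carry 1
  C×5+1 = 61 → write D carry 3
  F×5+3 = 78 → write E carry 4
  5×5+4 = 29 → write D carry 1
  A×5+1 = 51 → write 3 carry 3
  5×5+3 = 28 → write C carry 1
  2×5+1 = 11 → write B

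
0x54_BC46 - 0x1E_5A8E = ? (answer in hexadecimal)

Subtract column by column in base 16:
  6-E → 8 (borrow)
  4-8-1 → B (borrow)
  C-A-1 → 1
  B-5 → 6
  4-E → 6 (borrow)
  5-1-1 → 3

0x3661B8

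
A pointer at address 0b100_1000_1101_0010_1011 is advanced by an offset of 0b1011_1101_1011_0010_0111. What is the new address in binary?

0b100000110100001010010

Add column by column in base 2, right to left:
  1+1 = 0 carry 1
  1+1+1 = 1 carry 1
  0+1+1 = 0 carry 1
  1+0+1 = 0 carry 1
  0+0+1 = 1
  1+1 = 0 carry 1
  0+0+1 = 1
  0+0 = 0
  1+1 = 0 carry 1
  0+1+1 = 0 carry 1
  1+0+1 = 0 carry 1
  1+1+1 = 1 carry 1
  0+1+1 = 0 carry 1
  0+0+1 = 1
  0+1 = 1
  1+1 = 0 carry 1
  0+1+1 = 0 carry 1
  0+1+1 = 0 carry 1
  1+0+1 = 0 carry 1
  0+1+1 = 0 carry 1
  final carry 1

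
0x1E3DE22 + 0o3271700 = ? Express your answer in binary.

0b1111100010101000111100010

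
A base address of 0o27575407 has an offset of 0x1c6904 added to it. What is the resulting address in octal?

0o36662013

0x1c6904 = 0o7064404 in octal.
Add column by column in base 8, right to left:
  7+4 = 3 carry 1
  0+0+1 = 1
  4+4 = 0 carry 1
  5+4+1 = 2 carry 1
  7+6+1 = 6 carry 1
  5+0+1 = 6
  7+7 = 6 carry 1
  2+0+1 = 3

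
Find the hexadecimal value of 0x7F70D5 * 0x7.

Multiply each base-16 digit by 7, carrying:
  5×7 = 35 → write 3 carry 2
  D×7+2 = 93 → write D carry 5
  0×7+5 = 5 → write 5
  7×7 = 49 → write 1 carry 3
  F×7+3 = 108 → write C carry 6
  7×7+6 = 55 → write 7 carry 3
  remaining carry: 3

0x37C15D3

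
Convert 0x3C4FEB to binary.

Expand each hex digit to 4 bits: 3=0011 C=1100 4=0100 F=1111 E=1110 B=1011.

0b1111000100111111101011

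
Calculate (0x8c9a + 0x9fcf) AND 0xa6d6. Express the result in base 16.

0x2440

Add column by column in base 16, right to left:
  a+f = 9 carry 1
  9+c+1 = 6 carry 1
  c+f+1 = c carry 1
  8+9+1 = 2 carry 1
  final carry 1
Sum = 0x12c69; now AND with 0xa6d6:
  1&0=0, 2&a=2, c&6=4, 6&d=4, 9&6=0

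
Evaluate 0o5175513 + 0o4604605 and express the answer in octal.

Add column by column in base 8, right to left:
  3+5 = 0 carry 1
  1+0+1 = 2
  5+6 = 3 carry 1
  5+4+1 = 2 carry 1
  7+0+1 = 0 carry 1
  1+6+1 = 0 carry 1
  5+4+1 = 2 carry 1
  final carry 1

0o12002320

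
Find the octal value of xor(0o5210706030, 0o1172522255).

0o4362224265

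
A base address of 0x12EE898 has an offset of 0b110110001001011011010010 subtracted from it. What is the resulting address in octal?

0o25450706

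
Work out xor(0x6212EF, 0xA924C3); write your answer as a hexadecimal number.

0xCB362C

XOR each hex digit independently (no carries):
  6^A=C, 2^9=B, 1^2=3, 2^4=6, E^C=2, F^3=C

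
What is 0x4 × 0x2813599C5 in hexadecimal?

Multiply each base-16 digit by 4, carrying:
  5×4 = 20 → write 4 carry 1
  C×4+1 = 49 → write 1 carry 3
  9×4+3 = 39 → write 7 carry 2
  9×4+2 = 38 → write 6 carry 2
  5×4+2 = 22 → write 6 carry 1
  3×4+1 = 13 → write D
  1×4 = 4 → write 4
  8×4 = 32 → write 0 carry 2
  2×4+2 = 10 → write A

0xA04D66714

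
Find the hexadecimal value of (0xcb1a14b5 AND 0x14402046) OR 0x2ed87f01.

0x2ed87f05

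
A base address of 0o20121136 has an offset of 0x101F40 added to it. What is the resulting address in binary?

0b10100001100000110011110

0o20121136 = 0b10000001010001001011110 in binary.
0x101F40 = 0b100000001111101000000 in binary.
Add column by column in base 2, right to left:
  0+0 = 0
  1+0 = 1
  1+0 = 1
  1+0 = 1
  1+0 = 1
  0+0 = 0
  1+1 = 0 carry 1
  0+0+1 = 1
  0+1 = 1
  1+1 = 0 carry 1
  0+1+1 = 0 carry 1
  0+1+1 = 0 carry 1
  0+1+1 = 0 carry 1
  1+0+1 = 0 carry 1
  0+0+1 = 1
  1+0 = 1
  0+0 = 0
  0+0 = 0
  0+0 = 0
  0+0 = 0
  0+1 = 1
  0+0 = 0
  1+0 = 1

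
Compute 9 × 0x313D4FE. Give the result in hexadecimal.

0x1BB27CEE

Multiply each base-16 digit by 9, carrying:
  E×9 = 126 → write E carry 7
  F×9+7 = 142 → write E carry 8
  4×9+8 = 44 → write C carry 2
  D×9+2 = 119 → write 7 carry 7
  3×9+7 = 34 → write 2 carry 2
  1×9+2 = 11 → write B
  3×9 = 27 → write B carry 1
  remaining carry: 1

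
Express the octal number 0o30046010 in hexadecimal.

0x604C08

Each octal digit is 3 bits: 3=011 0=000 0=000 4=100 6=110 0=000 1=001 0=000.
Group the bits into nibbles: 0110 0000 0100 1100 0000 1000 → 604C08.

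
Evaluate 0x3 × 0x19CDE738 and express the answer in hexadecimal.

0x4D69B5A8

Multiply each base-16 digit by 3, carrying:
  8×3 = 24 → write 8 carry 1
  3×3+1 = 10 → write A
  7×3 = 21 → write 5 carry 1
  E×3+1 = 43 → write B carry 2
  D×3+2 = 41 → write 9 carry 2
  C×3+2 = 38 → write 6 carry 2
  9×3+2 = 29 → write D carry 1
  1×3+1 = 4 → write 4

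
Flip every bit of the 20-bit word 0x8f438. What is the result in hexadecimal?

0x70bc7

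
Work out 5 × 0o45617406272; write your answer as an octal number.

0o274715437642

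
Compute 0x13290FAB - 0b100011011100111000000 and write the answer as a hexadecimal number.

0x131755EB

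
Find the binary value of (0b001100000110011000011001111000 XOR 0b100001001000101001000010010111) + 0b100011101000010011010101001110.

0b1010000110111000100110000111101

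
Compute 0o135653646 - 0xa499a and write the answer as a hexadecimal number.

0o135653646 = 0x17757a6 in hexadecimal.
Subtract column by column in base 16:
  6-a → c (borrow)
  a-9-1 → 0
  7-9 → e (borrow)
  5-4-1 → 0
  7-a → d (borrow)
  7-0-1 → 6
  1-0 → 1

0x16d0e0c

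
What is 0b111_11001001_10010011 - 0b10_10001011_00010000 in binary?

0b1010011111010000011

Subtract column by column in base 2:
  1-0 → 1
  1-0 → 1
  0-0 → 0
  0-0 → 0
  1-1 → 0
  0-0 → 0
  0-0 → 0
  1-0 → 1
  1-1 → 0
  0-1 → 1 (borrow)
  0-0-1 → 1 (borrow)
  1-1-1 → 1 (borrow)
  0-0-1 → 1 (borrow)
  0-0-1 → 1 (borrow)
  1-0-1 → 0
  1-1 → 0
  1-0 → 1
  1-1 → 0
  1-0 → 1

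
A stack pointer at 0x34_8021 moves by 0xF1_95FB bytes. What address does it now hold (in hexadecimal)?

0x126161C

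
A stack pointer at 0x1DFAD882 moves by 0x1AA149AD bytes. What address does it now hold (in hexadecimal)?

0x389C222F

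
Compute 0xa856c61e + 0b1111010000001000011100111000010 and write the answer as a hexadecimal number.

0b1111010000001000011100111000010 = 0x7a0439c2 in hexadecimal.
Add column by column in base 16, right to left:
  e+2 = 0 carry 1
  1+c+1 = e
  6+9 = f
  c+3 = f
  6+4 = a
  5+0 = 5
  8+a = 2 carry 1
  a+7+1 = 2 carry 1
  final carry 1

0x1225affe0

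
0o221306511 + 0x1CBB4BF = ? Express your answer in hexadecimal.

0o221306511 = 0x2458D49 in hexadecimal.
Add column by column in base 16, right to left:
  9+F = 8 carry 1
  4+B+1 = 0 carry 1
  D+4+1 = 2 carry 1
  8+B+1 = 4 carry 1
  5+B+1 = 1 carry 1
  4+C+1 = 1 carry 1
  2+1+1 = 4

0x4114208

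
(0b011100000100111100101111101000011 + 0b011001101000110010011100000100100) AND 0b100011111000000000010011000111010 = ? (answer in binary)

0b100001101000000000000011000100010

Add column by column in base 2, right to left:
  1+0 = 1
  1+0 = 1
  0+1 = 1
  0+0 = 0
  0+0 = 0
  0+1 = 1
  1+0 = 1
  0+0 = 0
  1+0 = 1
  1+0 = 1
  1+0 = 1
  1+1 = 0 carry 1
  1+1+1 = 1 carry 1
  0+1+1 = 0 carry 1
  1+0+1 = 0 carry 1
  0+0+1 = 1
  0+1 = 1
  1+0 = 1
  1+0 = 1
  1+1 = 0 carry 1
  1+1+1 = 1 carry 1
  0+0+1 = 1
  0+0 = 0
  1+0 = 1
  0+1 = 1
  0+0 = 0
  0+1 = 1
  0+1 = 1
  0+0 = 0
  1+0 = 1
  1+1 = 0 carry 1
  1+1+1 = 1 carry 1
  final carry 1
Sum = 0b110101101101101111001011101100111; now AND with 0b100011111000000000010011000111010:
  110101101101101111001011101100111
& 100011111000000000010011000111010
= 100001101000000000000011000100010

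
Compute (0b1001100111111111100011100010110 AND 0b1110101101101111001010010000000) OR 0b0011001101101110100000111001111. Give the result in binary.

0b1001100111111111100011100010110 AND 0b1110101101101111001010010000000 = 0b1000100101101111000010000000000.
Then OR with 0b0011001101101110100000111001111.

0b1011101101101111100010111001111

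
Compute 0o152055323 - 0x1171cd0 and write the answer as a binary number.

0o152055323 = 0b1101010000101101011010011 in binary.
0x1171cd0 = 0b1000101110001110011010000 in binary.
Subtract column by column in base 2:
  1-0 → 1
  1-0 → 1
  0-0 → 0
  0-0 → 0
  1-1 → 0
  0-0 → 0
  1-1 → 0
  1-1 → 0
  0-0 → 0
  1-0 → 1
  0-1 → 1 (borrow)
  1-1-1 → 1 (borrow)
  1-1-1 → 1 (borrow)
  0-0-1 → 1 (borrow)
  1-0-1 → 0
  0-0 → 0
  0-1 → 1 (borrow)
  0-1-1 → 0 (borrow)
  0-1-1 → 0 (borrow)
  1-0-1 → 0
  0-1 → 1 (borrow)
  1-0-1 → 0
  0-0 → 0
  1-0 → 1
  1-1 → 0

0b100100010011111000000011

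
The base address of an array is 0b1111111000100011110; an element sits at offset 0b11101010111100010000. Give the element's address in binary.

0b101101010000000101110

Add column by column in base 2, right to left:
  0+0 = 0
  1+0 = 1
  1+0 = 1
  1+0 = 1
  1+1 = 0 carry 1
  0+0+1 = 1
  0+0 = 0
  0+0 = 0
  1+1 = 0 carry 1
  0+1+1 = 0 carry 1
  0+1+1 = 0 carry 1
  0+1+1 = 0 carry 1
  1+0+1 = 0 carry 1
  1+1+1 = 1 carry 1
  1+0+1 = 0 carry 1
  1+1+1 = 1 carry 1
  1+0+1 = 0 carry 1
  1+1+1 = 1 carry 1
  1+1+1 = 1 carry 1
  0+1+1 = 0 carry 1
  final carry 1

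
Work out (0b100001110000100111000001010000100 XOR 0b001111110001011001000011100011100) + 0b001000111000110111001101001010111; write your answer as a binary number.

First 0b100001110000100111000001010000100 XOR 0b001111110001011001000011100011100 = 0b101110000001111110000010110011000.
Add column by column in base 2, right to left:
  0+1 = 1
  0+1 = 1
  0+1 = 1
  1+0 = 1
  1+1 = 0 carry 1
  0+0+1 = 1
  0+1 = 1
  1+0 = 1
  1+0 = 1
  0+1 = 1
  1+0 = 1
  0+1 = 1
  0+1 = 1
  0+0 = 0
  0+0 = 0
  0+1 = 1
  1+1 = 0 carry 1
  1+1+1 = 1 carry 1
  1+0+1 = 0 carry 1
  1+1+1 = 1 carry 1
  1+1+1 = 1 carry 1
  1+0+1 = 0 carry 1
  0+0+1 = 1
  0+0 = 0
  0+1 = 1
  0+1 = 1
  0+1 = 1
  0+0 = 0
  1+0 = 1
  1+0 = 1
  1+1 = 0 carry 1
  0+0+1 = 1
  1+0 = 1

0b110110111010110101001111111101111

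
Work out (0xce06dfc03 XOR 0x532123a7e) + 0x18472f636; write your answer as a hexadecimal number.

First 0xce06dfc03 XOR 0x532123a7e = 0x9d27fc67d.
Add column by column in base 16, right to left:
  d+6 = 3 carry 1
  7+3+1 = b
  6+6 = c
  c+f = b carry 1
  f+2+1 = 2 carry 1
  7+7+1 = f
  2+4 = 6
  d+8 = 5 carry 1
  9+1+1 = b

0xb56f2bcb3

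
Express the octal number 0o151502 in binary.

0b1101001101000010

Each octal digit is 3 bits: 1=001 5=101 1=001 5=101 0=000 2=010.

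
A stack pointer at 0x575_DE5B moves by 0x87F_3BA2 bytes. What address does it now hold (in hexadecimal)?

0xDF519FD

Add column by column in base 16, right to left:
  B+2 = D
  5+A = F
  E+B = 9 carry 1
  D+3+1 = 1 carry 1
  5+F+1 = 5 carry 1
  7+7+1 = F
  5+8 = D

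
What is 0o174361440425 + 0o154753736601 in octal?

Add column by column in base 8, right to left:
  5+1 = 6
  2+0 = 2
  4+6 = 2 carry 1
  0+6+1 = 7
  4+3 = 7
  4+7 = 3 carry 1
  1+3+1 = 5
  6+5 = 3 carry 1
  3+7+1 = 3 carry 1
  4+4+1 = 1 carry 1
  7+5+1 = 5 carry 1
  1+1+1 = 3

0o351335377226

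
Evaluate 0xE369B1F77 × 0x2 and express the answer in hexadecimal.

0x1C6D363EEE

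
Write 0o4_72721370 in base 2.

0b100111010111010001011111000

Each octal digit is 3 bits: 4=100 7=111 2=010 7=111 2=010 1=001 3=011 7=111 0=000.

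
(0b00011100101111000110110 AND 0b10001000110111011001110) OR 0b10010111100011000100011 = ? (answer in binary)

0b00011100101111000110110 AND 0b10001000110111011001110 = 0b00001000100111000000110.
Then OR with 0b10010111100011000100011.

0b10011111100111000100111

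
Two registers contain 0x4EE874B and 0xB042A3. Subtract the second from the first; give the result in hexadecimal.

Subtract column by column in base 16:
  B-3 → 8
  4-A → A (borrow)
  7-2-1 → 4
  8-4 → 4
  E-0 → E
  E-B → 3
  4-0 → 4

0x43E44A8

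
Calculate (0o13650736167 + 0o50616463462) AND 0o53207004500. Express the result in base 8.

0o40007000400

Add column by column in base 8, right to left:
  7+2 = 1 carry 1
  6+6+1 = 5 carry 1
  1+4+1 = 6
  6+3 = 1 carry 1
  3+6+1 = 2 carry 1
  7+4+1 = 4 carry 1
  0+6+1 = 7
  5+1 = 6
  6+6 = 4 carry 1
  3+0+1 = 4
  1+5 = 6
Sum = 0o64467421651; now AND with 0o53207004500:
  6&5=4, 4&3=0, 4&2=0, 6&0=0, 7&7=7, 4&0=0, 2&0=0, 1&4=0, 6&5=4, 5&0=0, 1&0=0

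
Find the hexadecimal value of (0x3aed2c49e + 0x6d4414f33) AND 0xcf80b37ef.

Add column by column in base 16, right to left:
  e+3 = 1 carry 1
  9+3+1 = d
  4+f = 3 carry 1
  c+4+1 = 1 carry 1
  2+1+1 = 4
  d+4 = 1 carry 1
  e+4+1 = 3 carry 1
  a+d+1 = 8 carry 1
  3+6+1 = a
Sum = 0xa831413d1; now AND with 0xcf80b37ef:
  a&c=8, 8&f=8, 3&8=0, 1&0=0, 4&b=0, 1&3=1, 3&7=3, d&e=c, 1&f=1

0x8800013c1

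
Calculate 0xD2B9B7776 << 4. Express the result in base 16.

0xD2B9B77760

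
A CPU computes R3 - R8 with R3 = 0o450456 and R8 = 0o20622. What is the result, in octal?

0o427634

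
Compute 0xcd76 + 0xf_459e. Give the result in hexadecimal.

0x101314

Add column by column in base 16, right to left:
  6+e = 4 carry 1
  7+9+1 = 1 carry 1
  d+5+1 = 3 carry 1
  c+4+1 = 1 carry 1
  0+f+1 = 0 carry 1
  final carry 1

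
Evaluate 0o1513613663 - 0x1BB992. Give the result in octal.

0o1504657041

0x1BB992 = 0o6734622 in octal.
Subtract column by column in base 8:
  3-2 → 1
  6-2 → 4
  6-6 → 0
  3-4 → 7 (borrow)
  1-3-1 → 5 (borrow)
  6-7-1 → 6 (borrow)
  3-6-1 → 4 (borrow)
  1-0-1 → 0
  5-0 → 5
  1-0 → 1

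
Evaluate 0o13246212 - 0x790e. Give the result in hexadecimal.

0x2cd37c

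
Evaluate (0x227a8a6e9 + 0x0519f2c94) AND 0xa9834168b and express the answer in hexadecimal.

Add column by column in base 16, right to left:
  9+4 = d
  e+9 = 7 carry 1
  6+c+1 = 3 carry 1
  a+2+1 = d
  8+f = 7 carry 1
  a+9+1 = 4 carry 1
  7+1+1 = 9
  2+5 = 7
  2+0 = 2
Sum = 0x27947d37d; now AND with 0xa9834168b:
  2&a=2, 7&9=1, 9&8=8, 4&3=0, 7&4=4, d&1=1, 3&6=2, 7&8=0, d&b=9

0x218041209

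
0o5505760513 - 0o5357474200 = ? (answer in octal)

0o126264313

Subtract column by column in base 8:
  3-0 → 3
  1-0 → 1
  5-2 → 3
  0-4 → 4 (borrow)
  6-7-1 → 6 (borrow)
  7-4-1 → 2
  5-7 → 6 (borrow)
  0-5-1 → 2 (borrow)
  5-3-1 → 1
  5-5 → 0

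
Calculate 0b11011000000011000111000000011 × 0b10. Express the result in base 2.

Multiply each base-2 digit by 2, carrying:
  1×2 = 2 → write 0 carry 1
  1×2+1 = 3 → write 1 carry 1
  0×2+1 = 1 → write 1
  0×2 = 0 → write 0
  0×2 = 0 → write 0
  0×2 = 0 → write 0
  0×2 = 0 → write 0
  0×2 = 0 → write 0
  0×2 = 0 → write 0
  1×2 = 2 → write 0 carry 1
  1×2+1 = 3 → write 1 carry 1
  1×2+1 = 3 → write 1 carry 1
  0×2+1 = 1 → write 1
  0×2 = 0 → write 0
  0×2 = 0 → write 0
  1×2 = 2 → write 0 carry 1
  1×2+1 = 3 → write 1 carry 1
  0×2+1 = 1 → write 1
  0×2 = 0 → write 0
  0×2 = 0 → write 0
  0×2 = 0 → write 0
  0×2 = 0 → write 0
  0×2 = 0 → write 0
  0×2 = 0 → write 0
  1×2 = 2 → write 0 carry 1
  1×2+1 = 3 → write 1 carry 1
  0×2+1 = 1 → write 1
  1×2 = 2 → write 0 carry 1
  1×2+1 = 3 → write 1 carry 1
  remaining carry: 1

0b110110000000110001110000000110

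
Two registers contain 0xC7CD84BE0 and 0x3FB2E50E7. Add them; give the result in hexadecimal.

0x1078069CC7

Add column by column in base 16, right to left:
  0+7 = 7
  E+E = C carry 1
  B+0+1 = C
  4+5 = 9
  8+E = 6 carry 1
  D+2+1 = 0 carry 1
  C+B+1 = 8 carry 1
  7+F+1 = 7 carry 1
  C+3+1 = 0 carry 1
  final carry 1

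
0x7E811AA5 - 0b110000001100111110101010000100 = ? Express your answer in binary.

0b1001110010011010011000000100001

0x7E811AA5 = 0b1111110100000010001101010100101 in binary.
Subtract column by column in base 2:
  1-0 → 1
  0-0 → 0
  1-1 → 0
  0-0 → 0
  0-0 → 0
  1-0 → 1
  0-0 → 0
  1-1 → 0
  0-0 → 0
  1-1 → 0
  0-0 → 0
  1-1 → 0
  1-0 → 1
  0-1 → 1 (borrow)
  0-1-1 → 0 (borrow)
  0-1-1 → 0 (borrow)
  1-1-1 → 1 (borrow)
  0-1-1 → 0 (borrow)
  0-0-1 → 1 (borrow)
  0-0-1 → 1 (borrow)
  0-1-1 → 0 (borrow)
  0-1-1 → 0 (borrow)
  0-0-1 → 1 (borrow)
  1-0-1 → 0
  0-0 → 0
  1-0 → 1
  1-0 → 1
  1-0 → 1
  1-1 → 0
  1-1 → 0
  1-0 → 1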